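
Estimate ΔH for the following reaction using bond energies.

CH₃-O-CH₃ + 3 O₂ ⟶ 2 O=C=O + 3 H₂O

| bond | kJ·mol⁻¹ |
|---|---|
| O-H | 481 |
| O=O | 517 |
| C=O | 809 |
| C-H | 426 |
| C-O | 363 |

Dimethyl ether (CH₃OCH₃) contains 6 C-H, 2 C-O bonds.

ΔH ≈ −1289 kJ

Bonds broken (reactants):
  C-H: 6 × 426 = 2556
  C-O: 2 × 363 = 726
  O=O: 3 × 517 = 1551
  Σ(broken) = 4833 kJ
Bonds formed (products):
  C=O: 4 × 809 = 3236
  O-H: 6 × 481 = 2886
  Σ(formed) = 6122 kJ
ΔH = Σ(broken) − Σ(formed) = 4833 − 6122 = −1289 kJ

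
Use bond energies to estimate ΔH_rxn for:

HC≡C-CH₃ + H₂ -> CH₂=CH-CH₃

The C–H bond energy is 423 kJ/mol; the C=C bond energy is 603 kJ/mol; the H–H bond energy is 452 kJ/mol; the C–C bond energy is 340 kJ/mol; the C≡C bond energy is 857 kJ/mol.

Bonds broken (reactants):
  C≡C: 1 × 857 = 857
  C–C: 1 × 340 = 340
  C–H: 4 × 423 = 1692
  H–H: 1 × 452 = 452
  Σ(broken) = 3341 kJ
Bonds formed (products):
  C–C: 1 × 340 = 340
  C–H: 6 × 423 = 2538
  C=C: 1 × 603 = 603
  Σ(formed) = 3481 kJ
ΔH = Σ(broken) − Σ(formed) = 3341 − 3481 = −140 kJ

ΔH ≈ −140 kJ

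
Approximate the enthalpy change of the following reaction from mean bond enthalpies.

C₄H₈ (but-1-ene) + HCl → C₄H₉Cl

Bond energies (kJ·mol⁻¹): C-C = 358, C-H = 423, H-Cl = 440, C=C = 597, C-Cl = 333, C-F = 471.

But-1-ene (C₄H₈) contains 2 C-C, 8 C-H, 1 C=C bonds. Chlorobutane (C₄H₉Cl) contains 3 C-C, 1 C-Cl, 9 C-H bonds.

ΔH ≈ −77 kJ

Bonds broken (reactants):
  C-C: 2 × 358 = 716
  C-H: 8 × 423 = 3384
  C=C: 1 × 597 = 597
  H-Cl: 1 × 440 = 440
  Σ(broken) = 5137 kJ
Bonds formed (products):
  C-C: 3 × 358 = 1074
  C-Cl: 1 × 333 = 333
  C-H: 9 × 423 = 3807
  Σ(formed) = 5214 kJ
ΔH = Σ(broken) − Σ(formed) = 5137 − 5214 = −77 kJ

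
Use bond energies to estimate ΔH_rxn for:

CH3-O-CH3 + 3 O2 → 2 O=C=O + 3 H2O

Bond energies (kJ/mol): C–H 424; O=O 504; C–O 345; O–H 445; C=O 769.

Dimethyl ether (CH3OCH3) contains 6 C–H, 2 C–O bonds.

ΔH ≈ −1000 kJ

Bonds broken (reactants):
  C–H: 6 × 424 = 2544
  C–O: 2 × 345 = 690
  O=O: 3 × 504 = 1512
  Σ(broken) = 4746 kJ
Bonds formed (products):
  C=O: 4 × 769 = 3076
  O–H: 6 × 445 = 2670
  Σ(formed) = 5746 kJ
ΔH = Σ(broken) − Σ(formed) = 4746 − 5746 = −1000 kJ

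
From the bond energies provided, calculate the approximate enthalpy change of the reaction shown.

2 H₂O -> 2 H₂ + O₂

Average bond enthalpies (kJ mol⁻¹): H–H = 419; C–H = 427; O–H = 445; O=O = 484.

Bonds broken (reactants):
  O–H: 4 × 445 = 1780
  Σ(broken) = 1780 kJ
Bonds formed (products):
  H–H: 2 × 419 = 838
  O=O: 1 × 484 = 484
  Σ(formed) = 1322 kJ
ΔH = Σ(broken) − Σ(formed) = 1780 − 1322 = +458 kJ

ΔH ≈ +458 kJ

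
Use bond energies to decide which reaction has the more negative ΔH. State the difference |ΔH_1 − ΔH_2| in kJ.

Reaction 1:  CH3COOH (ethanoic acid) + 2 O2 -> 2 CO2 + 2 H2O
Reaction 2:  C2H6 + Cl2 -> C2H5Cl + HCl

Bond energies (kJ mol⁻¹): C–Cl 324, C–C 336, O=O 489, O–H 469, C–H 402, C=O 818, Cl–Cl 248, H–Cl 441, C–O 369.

Reaction 1:
  Bonds broken (reactants):
    C–C: 1 × 336 = 336
    C–H: 3 × 402 = 1206
    C–O: 1 × 369 = 369
    C=O: 1 × 818 = 818
    O–H: 1 × 469 = 469
    O=O: 2 × 489 = 978
    Σ(broken) = 4176 kJ
  Bonds formed (products):
    C=O: 4 × 818 = 3272
    O–H: 4 × 469 = 1876
    Σ(formed) = 5148 kJ
  ΔH_1 = 4176 − 5148 = −972 kJ
Reaction 2:
  Bonds broken (reactants):
    C–C: 1 × 336 = 336
    C–H: 6 × 402 = 2412
    Cl–Cl: 1 × 248 = 248
    Σ(broken) = 2996 kJ
  Bonds formed (products):
    C–C: 1 × 336 = 336
    C–Cl: 1 × 324 = 324
    C–H: 5 × 402 = 2010
    H–Cl: 1 × 441 = 441
    Σ(formed) = 3111 kJ
  ΔH_2 = 2996 − 3111 = −115 kJ
ΔH_1 − ΔH_2 = −857 kJ, so reaction 1 has the more negative ΔH; |ΔH_1 − ΔH_2| = 857 kJ.

Reaction 1, by 857 kJ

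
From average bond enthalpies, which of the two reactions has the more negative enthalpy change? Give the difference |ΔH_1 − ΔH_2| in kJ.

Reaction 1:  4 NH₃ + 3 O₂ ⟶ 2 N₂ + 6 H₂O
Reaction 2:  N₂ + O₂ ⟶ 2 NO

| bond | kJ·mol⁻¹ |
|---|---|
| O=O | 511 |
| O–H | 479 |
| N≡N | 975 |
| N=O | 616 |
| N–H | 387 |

Reaction 1, by 1775 kJ

Reaction 1:
  Bonds broken (reactants):
    N–H: 12 × 387 = 4644
    O=O: 3 × 511 = 1533
    Σ(broken) = 6177 kJ
  Bonds formed (products):
    N≡N: 2 × 975 = 1950
    O–H: 12 × 479 = 5748
    Σ(formed) = 7698 kJ
  ΔH_1 = 6177 − 7698 = −1521 kJ
Reaction 2:
  Bonds broken (reactants):
    N≡N: 1 × 975 = 975
    O=O: 1 × 511 = 511
    Σ(broken) = 1486 kJ
  Bonds formed (products):
    N=O: 2 × 616 = 1232
    Σ(formed) = 1232 kJ
  ΔH_2 = 1486 − 1232 = +254 kJ
ΔH_1 − ΔH_2 = −1775 kJ, so reaction 1 has the more negative ΔH; |ΔH_1 − ΔH_2| = 1775 kJ.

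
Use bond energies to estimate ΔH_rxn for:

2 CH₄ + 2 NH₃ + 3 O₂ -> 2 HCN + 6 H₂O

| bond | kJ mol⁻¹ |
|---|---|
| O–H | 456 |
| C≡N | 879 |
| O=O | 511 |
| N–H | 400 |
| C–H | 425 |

Bonds broken (reactants):
  C–H: 8 × 425 = 3400
  N–H: 6 × 400 = 2400
  O=O: 3 × 511 = 1533
  Σ(broken) = 7333 kJ
Bonds formed (products):
  C≡N: 2 × 879 = 1758
  C–H: 2 × 425 = 850
  O–H: 12 × 456 = 5472
  Σ(formed) = 8080 kJ
ΔH = Σ(broken) − Σ(formed) = 7333 − 8080 = −747 kJ

ΔH ≈ −747 kJ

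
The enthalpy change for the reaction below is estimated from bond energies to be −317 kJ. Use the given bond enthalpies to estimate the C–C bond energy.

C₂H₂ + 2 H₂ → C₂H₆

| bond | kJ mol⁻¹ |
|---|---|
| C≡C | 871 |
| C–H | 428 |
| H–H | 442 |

D(C–C) ≈ 360 kJ/mol

Let D be the C–C bond energy.
Σ(broken) = 1×871 + 2×428 + 2×442 = 2611
Σ(formed) = 1×D + 6×428 = 2568 + D
ΔH = Σ(broken) − Σ(formed) = (2611) − (2568 + D) = +43 − D
Setting this equal to −317 kJ gives D = 360 kJ/mol.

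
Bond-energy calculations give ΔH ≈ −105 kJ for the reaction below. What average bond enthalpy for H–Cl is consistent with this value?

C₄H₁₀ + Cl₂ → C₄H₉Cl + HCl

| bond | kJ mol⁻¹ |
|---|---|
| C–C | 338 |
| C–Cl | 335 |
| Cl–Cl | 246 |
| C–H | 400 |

Let D be the H–Cl bond energy.
Σ(broken) = 3×338 + 10×400 + 1×246 = 5260
Σ(formed) = 3×338 + 1×335 + 9×400 + 1×D = 4949 + D
ΔH = Σ(broken) − Σ(formed) = (5260) − (4949 + D) = +311 − D
Setting this equal to −105 kJ gives D = 416 kJ/mol.

D(H–Cl) ≈ 416 kJ/mol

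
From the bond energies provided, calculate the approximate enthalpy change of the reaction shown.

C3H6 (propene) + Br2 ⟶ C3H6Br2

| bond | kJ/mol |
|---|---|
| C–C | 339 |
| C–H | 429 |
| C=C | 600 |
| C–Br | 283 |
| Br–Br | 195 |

ΔH ≈ −110 kJ

Bonds broken (reactants):
  Br–Br: 1 × 195 = 195
  C–C: 1 × 339 = 339
  C–H: 6 × 429 = 2574
  C=C: 1 × 600 = 600
  Σ(broken) = 3708 kJ
Bonds formed (products):
  C–Br: 2 × 283 = 566
  C–C: 2 × 339 = 678
  C–H: 6 × 429 = 2574
  Σ(formed) = 3818 kJ
ΔH = Σ(broken) − Σ(formed) = 3708 − 3818 = −110 kJ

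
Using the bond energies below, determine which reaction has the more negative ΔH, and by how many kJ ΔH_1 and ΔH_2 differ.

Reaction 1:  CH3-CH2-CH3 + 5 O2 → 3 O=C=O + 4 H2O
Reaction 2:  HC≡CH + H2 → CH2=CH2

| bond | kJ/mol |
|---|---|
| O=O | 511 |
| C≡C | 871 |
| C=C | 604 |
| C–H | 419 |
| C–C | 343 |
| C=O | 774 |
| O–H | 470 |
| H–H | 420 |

Reaction 1, by 1660 kJ

Reaction 1:
  Bonds broken (reactants):
    C–C: 2 × 343 = 686
    C–H: 8 × 419 = 3352
    O=O: 5 × 511 = 2555
    Σ(broken) = 6593 kJ
  Bonds formed (products):
    C=O: 6 × 774 = 4644
    O–H: 8 × 470 = 3760
    Σ(formed) = 8404 kJ
  ΔH_1 = 6593 − 8404 = −1811 kJ
Reaction 2:
  Bonds broken (reactants):
    C≡C: 1 × 871 = 871
    C–H: 2 × 419 = 838
    H–H: 1 × 420 = 420
    Σ(broken) = 2129 kJ
  Bonds formed (products):
    C–H: 4 × 419 = 1676
    C=C: 1 × 604 = 604
    Σ(formed) = 2280 kJ
  ΔH_2 = 2129 − 2280 = −151 kJ
ΔH_1 − ΔH_2 = −1660 kJ, so reaction 1 has the more negative ΔH; |ΔH_1 − ΔH_2| = 1660 kJ.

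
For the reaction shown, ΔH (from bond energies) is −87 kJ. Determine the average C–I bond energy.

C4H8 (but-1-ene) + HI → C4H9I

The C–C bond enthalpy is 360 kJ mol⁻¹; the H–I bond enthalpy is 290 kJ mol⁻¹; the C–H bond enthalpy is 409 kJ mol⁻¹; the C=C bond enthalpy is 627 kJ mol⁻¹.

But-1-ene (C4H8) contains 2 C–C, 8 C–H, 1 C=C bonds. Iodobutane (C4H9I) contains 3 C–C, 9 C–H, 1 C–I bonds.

Let D be the C–I bond energy.
Σ(broken) = 2×360 + 8×409 + 1×627 + 1×290 = 4909
Σ(formed) = 3×360 + 9×409 + 1×D = 4761 + D
ΔH = Σ(broken) − Σ(formed) = (4909) − (4761 + D) = +148 − D
Setting this equal to −87 kJ gives D = 235 kJ/mol.

D(C–I) ≈ 235 kJ/mol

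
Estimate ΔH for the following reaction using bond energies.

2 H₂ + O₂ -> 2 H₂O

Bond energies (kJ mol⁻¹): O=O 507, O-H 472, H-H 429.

ΔH ≈ −523 kJ

Bonds broken (reactants):
  H-H: 2 × 429 = 858
  O=O: 1 × 507 = 507
  Σ(broken) = 1365 kJ
Bonds formed (products):
  O-H: 4 × 472 = 1888
  Σ(formed) = 1888 kJ
ΔH = Σ(broken) − Σ(formed) = 1365 − 1888 = −523 kJ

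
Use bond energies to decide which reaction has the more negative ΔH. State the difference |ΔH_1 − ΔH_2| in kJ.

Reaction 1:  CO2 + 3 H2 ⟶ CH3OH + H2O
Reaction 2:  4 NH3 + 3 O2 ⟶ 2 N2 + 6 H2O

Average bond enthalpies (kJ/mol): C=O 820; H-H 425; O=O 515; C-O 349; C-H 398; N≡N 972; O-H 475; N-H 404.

Reaction 2, by 1198 kJ

Reaction 1:
  Bonds broken (reactants):
    C=O: 2 × 820 = 1640
    H-H: 3 × 425 = 1275
    Σ(broken) = 2915 kJ
  Bonds formed (products):
    C-H: 3 × 398 = 1194
    C-O: 1 × 349 = 349
    O-H: 3 × 475 = 1425
    Σ(formed) = 2968 kJ
  ΔH_1 = 2915 − 2968 = −53 kJ
Reaction 2:
  Bonds broken (reactants):
    N-H: 12 × 404 = 4848
    O=O: 3 × 515 = 1545
    Σ(broken) = 6393 kJ
  Bonds formed (products):
    N≡N: 2 × 972 = 1944
    O-H: 12 × 475 = 5700
    Σ(formed) = 7644 kJ
  ΔH_2 = 6393 − 7644 = −1251 kJ
ΔH_1 − ΔH_2 = +1198 kJ, so reaction 2 has the more negative ΔH; |ΔH_1 − ΔH_2| = 1198 kJ.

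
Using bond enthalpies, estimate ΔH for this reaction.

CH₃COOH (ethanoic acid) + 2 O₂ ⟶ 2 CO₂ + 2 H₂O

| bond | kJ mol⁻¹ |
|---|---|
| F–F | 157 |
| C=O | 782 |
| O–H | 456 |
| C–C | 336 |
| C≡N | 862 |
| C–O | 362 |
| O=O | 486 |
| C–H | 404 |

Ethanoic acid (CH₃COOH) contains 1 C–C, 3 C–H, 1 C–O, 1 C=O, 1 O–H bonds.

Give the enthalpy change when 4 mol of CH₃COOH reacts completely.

ΔH = −3328 kJ

Bonds broken (reactants):
  C–C: 1 × 336 = 336
  C–H: 3 × 404 = 1212
  C–O: 1 × 362 = 362
  C=O: 1 × 782 = 782
  O–H: 1 × 456 = 456
  O=O: 2 × 486 = 972
  Σ(broken) = 4120 kJ
Bonds formed (products):
  C=O: 4 × 782 = 3128
  O–H: 4 × 456 = 1824
  Σ(formed) = 4952 kJ
ΔH = Σ(broken) − Σ(formed) = 4120 − 4952 = −832 kJ
For 4× the reaction as written: 4 × (−832) = −3328 kJ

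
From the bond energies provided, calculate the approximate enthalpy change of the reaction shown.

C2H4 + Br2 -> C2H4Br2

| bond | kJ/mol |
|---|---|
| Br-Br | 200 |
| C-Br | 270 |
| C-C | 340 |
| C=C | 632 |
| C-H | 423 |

Bonds broken (reactants):
  Br-Br: 1 × 200 = 200
  C-H: 4 × 423 = 1692
  C=C: 1 × 632 = 632
  Σ(broken) = 2524 kJ
Bonds formed (products):
  C-Br: 2 × 270 = 540
  C-C: 1 × 340 = 340
  C-H: 4 × 423 = 1692
  Σ(formed) = 2572 kJ
ΔH = Σ(broken) − Σ(formed) = 2524 − 2572 = −48 kJ

ΔH ≈ −48 kJ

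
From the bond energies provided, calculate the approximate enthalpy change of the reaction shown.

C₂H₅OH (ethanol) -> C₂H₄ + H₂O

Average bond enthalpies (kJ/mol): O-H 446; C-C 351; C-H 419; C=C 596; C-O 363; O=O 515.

ΔH ≈ +91 kJ

Bonds broken (reactants):
  C-C: 1 × 351 = 351
  C-H: 5 × 419 = 2095
  C-O: 1 × 363 = 363
  O-H: 1 × 446 = 446
  Σ(broken) = 3255 kJ
Bonds formed (products):
  C-H: 4 × 419 = 1676
  C=C: 1 × 596 = 596
  O-H: 2 × 446 = 892
  Σ(formed) = 3164 kJ
ΔH = Σ(broken) − Σ(formed) = 3255 − 3164 = +91 kJ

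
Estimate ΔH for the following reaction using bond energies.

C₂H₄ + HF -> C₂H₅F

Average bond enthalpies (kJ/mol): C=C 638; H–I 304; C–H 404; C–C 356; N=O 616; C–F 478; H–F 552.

ΔH ≈ −48 kJ

Bonds broken (reactants):
  C–H: 4 × 404 = 1616
  C=C: 1 × 638 = 638
  H–F: 1 × 552 = 552
  Σ(broken) = 2806 kJ
Bonds formed (products):
  C–C: 1 × 356 = 356
  C–F: 1 × 478 = 478
  C–H: 5 × 404 = 2020
  Σ(formed) = 2854 kJ
ΔH = Σ(broken) − Σ(formed) = 2806 − 2854 = −48 kJ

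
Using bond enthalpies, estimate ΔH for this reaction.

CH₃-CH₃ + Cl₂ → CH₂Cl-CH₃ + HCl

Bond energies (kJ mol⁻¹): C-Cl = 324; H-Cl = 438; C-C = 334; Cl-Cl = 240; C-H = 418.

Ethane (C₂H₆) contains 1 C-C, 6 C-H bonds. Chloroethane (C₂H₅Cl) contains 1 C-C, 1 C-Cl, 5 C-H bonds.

Bonds broken (reactants):
  C-C: 1 × 334 = 334
  C-H: 6 × 418 = 2508
  Cl-Cl: 1 × 240 = 240
  Σ(broken) = 3082 kJ
Bonds formed (products):
  C-C: 1 × 334 = 334
  C-Cl: 1 × 324 = 324
  C-H: 5 × 418 = 2090
  H-Cl: 1 × 438 = 438
  Σ(formed) = 3186 kJ
ΔH = Σ(broken) − Σ(formed) = 3082 − 3186 = −104 kJ

ΔH ≈ −104 kJ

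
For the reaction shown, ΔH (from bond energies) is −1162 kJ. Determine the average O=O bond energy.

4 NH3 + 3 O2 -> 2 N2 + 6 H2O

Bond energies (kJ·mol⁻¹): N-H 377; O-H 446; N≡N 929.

Let D be the O=O bond energy.
Σ(broken) = 12×377 + 3×D = 4524 + 3D
Σ(formed) = 2×929 + 12×446 = 7210
ΔH = Σ(broken) − Σ(formed) = (4524 + 3D) − (7210) = −2686 + 3D
Setting this equal to −1162 kJ gives 3D = 1524, so D = 508 kJ/mol.

D(O=O) ≈ 508 kJ/mol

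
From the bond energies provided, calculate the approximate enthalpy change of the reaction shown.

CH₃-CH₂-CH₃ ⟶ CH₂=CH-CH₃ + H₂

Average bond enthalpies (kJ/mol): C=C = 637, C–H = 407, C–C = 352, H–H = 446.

Bonds broken (reactants):
  C–C: 2 × 352 = 704
  C–H: 8 × 407 = 3256
  Σ(broken) = 3960 kJ
Bonds formed (products):
  C–C: 1 × 352 = 352
  C–H: 6 × 407 = 2442
  C=C: 1 × 637 = 637
  H–H: 1 × 446 = 446
  Σ(formed) = 3877 kJ
ΔH = Σ(broken) − Σ(formed) = 3960 − 3877 = +83 kJ

ΔH ≈ +83 kJ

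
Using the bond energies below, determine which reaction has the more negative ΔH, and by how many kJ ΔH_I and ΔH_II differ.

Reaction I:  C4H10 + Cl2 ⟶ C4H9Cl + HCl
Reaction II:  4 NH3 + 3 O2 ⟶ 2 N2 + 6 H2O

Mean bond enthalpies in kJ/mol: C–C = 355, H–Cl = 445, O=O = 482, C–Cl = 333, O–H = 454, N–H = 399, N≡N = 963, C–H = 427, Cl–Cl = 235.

Reaction II, by 1024 kJ

Reaction I:
  Bonds broken (reactants):
    C–C: 3 × 355 = 1065
    C–H: 10 × 427 = 4270
    Cl–Cl: 1 × 235 = 235
    Σ(broken) = 5570 kJ
  Bonds formed (products):
    C–C: 3 × 355 = 1065
    C–Cl: 1 × 333 = 333
    C–H: 9 × 427 = 3843
    H–Cl: 1 × 445 = 445
    Σ(formed) = 5686 kJ
  ΔH_I = 5570 − 5686 = −116 kJ
Reaction II:
  Bonds broken (reactants):
    N–H: 12 × 399 = 4788
    O=O: 3 × 482 = 1446
    Σ(broken) = 6234 kJ
  Bonds formed (products):
    N≡N: 2 × 963 = 1926
    O–H: 12 × 454 = 5448
    Σ(formed) = 7374 kJ
  ΔH_II = 6234 − 7374 = −1140 kJ
ΔH_I − ΔH_II = +1024 kJ, so reaction II has the more negative ΔH; |ΔH_I − ΔH_II| = 1024 kJ.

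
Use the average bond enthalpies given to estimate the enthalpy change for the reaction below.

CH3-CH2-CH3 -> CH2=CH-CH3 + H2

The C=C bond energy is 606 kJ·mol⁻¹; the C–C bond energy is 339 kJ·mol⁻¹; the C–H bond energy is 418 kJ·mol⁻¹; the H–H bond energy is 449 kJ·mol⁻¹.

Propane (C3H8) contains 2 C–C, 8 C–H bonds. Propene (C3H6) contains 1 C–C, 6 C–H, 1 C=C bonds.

Bonds broken (reactants):
  C–C: 2 × 339 = 678
  C–H: 8 × 418 = 3344
  Σ(broken) = 4022 kJ
Bonds formed (products):
  C–C: 1 × 339 = 339
  C–H: 6 × 418 = 2508
  C=C: 1 × 606 = 606
  H–H: 1 × 449 = 449
  Σ(formed) = 3902 kJ
ΔH = Σ(broken) − Σ(formed) = 4022 − 3902 = +120 kJ

ΔH ≈ +120 kJ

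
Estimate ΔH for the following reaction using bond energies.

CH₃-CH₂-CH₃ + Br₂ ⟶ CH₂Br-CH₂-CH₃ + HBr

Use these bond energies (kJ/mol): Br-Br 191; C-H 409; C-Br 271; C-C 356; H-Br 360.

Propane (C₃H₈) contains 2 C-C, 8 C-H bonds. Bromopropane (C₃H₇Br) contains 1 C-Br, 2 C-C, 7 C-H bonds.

Bonds broken (reactants):
  Br-Br: 1 × 191 = 191
  C-C: 2 × 356 = 712
  C-H: 8 × 409 = 3272
  Σ(broken) = 4175 kJ
Bonds formed (products):
  C-Br: 1 × 271 = 271
  C-C: 2 × 356 = 712
  C-H: 7 × 409 = 2863
  H-Br: 1 × 360 = 360
  Σ(formed) = 4206 kJ
ΔH = Σ(broken) − Σ(formed) = 4175 − 4206 = −31 kJ

ΔH ≈ −31 kJ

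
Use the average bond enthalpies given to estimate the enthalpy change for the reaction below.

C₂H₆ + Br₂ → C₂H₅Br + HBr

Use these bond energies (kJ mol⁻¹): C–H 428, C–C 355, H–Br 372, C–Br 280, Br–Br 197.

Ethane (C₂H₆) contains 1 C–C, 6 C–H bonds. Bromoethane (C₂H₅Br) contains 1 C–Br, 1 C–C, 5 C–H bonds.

Bonds broken (reactants):
  Br–Br: 1 × 197 = 197
  C–C: 1 × 355 = 355
  C–H: 6 × 428 = 2568
  Σ(broken) = 3120 kJ
Bonds formed (products):
  C–Br: 1 × 280 = 280
  C–C: 1 × 355 = 355
  C–H: 5 × 428 = 2140
  H–Br: 1 × 372 = 372
  Σ(formed) = 3147 kJ
ΔH = Σ(broken) − Σ(formed) = 3120 − 3147 = −27 kJ

ΔH ≈ −27 kJ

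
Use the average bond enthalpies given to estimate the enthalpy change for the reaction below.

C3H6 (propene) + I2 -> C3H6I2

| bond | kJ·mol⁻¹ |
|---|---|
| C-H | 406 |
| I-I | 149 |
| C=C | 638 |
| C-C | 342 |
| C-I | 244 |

ΔH ≈ −43 kJ

Bonds broken (reactants):
  C-C: 1 × 342 = 342
  C-H: 6 × 406 = 2436
  C=C: 1 × 638 = 638
  I-I: 1 × 149 = 149
  Σ(broken) = 3565 kJ
Bonds formed (products):
  C-C: 2 × 342 = 684
  C-H: 6 × 406 = 2436
  C-I: 2 × 244 = 488
  Σ(formed) = 3608 kJ
ΔH = Σ(broken) − Σ(formed) = 3565 − 3608 = −43 kJ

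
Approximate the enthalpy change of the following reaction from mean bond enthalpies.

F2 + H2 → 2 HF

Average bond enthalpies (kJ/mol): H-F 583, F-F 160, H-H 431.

Bonds broken (reactants):
  F-F: 1 × 160 = 160
  H-H: 1 × 431 = 431
  Σ(broken) = 591 kJ
Bonds formed (products):
  H-F: 2 × 583 = 1166
  Σ(formed) = 1166 kJ
ΔH = Σ(broken) − Σ(formed) = 591 − 1166 = −575 kJ

ΔH ≈ −575 kJ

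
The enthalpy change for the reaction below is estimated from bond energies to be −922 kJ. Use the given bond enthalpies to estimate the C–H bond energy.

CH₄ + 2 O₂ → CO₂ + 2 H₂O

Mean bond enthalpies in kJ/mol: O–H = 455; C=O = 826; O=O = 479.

D(C–H) ≈ 398 kJ/mol

Let D be the C–H bond energy.
Σ(broken) = 4×D + 2×479 = 958 + 4D
Σ(formed) = 2×826 + 4×455 = 3472
ΔH = Σ(broken) − Σ(formed) = (958 + 4D) − (3472) = −2514 + 4D
Setting this equal to −922 kJ gives 4D = 1592, so D = 398 kJ/mol.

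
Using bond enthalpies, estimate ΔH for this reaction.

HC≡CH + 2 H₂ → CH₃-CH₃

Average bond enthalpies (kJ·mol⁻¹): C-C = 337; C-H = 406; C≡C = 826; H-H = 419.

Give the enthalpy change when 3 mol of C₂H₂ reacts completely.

ΔH = −891 kJ

Bonds broken (reactants):
  C≡C: 1 × 826 = 826
  C-H: 2 × 406 = 812
  H-H: 2 × 419 = 838
  Σ(broken) = 2476 kJ
Bonds formed (products):
  C-C: 1 × 337 = 337
  C-H: 6 × 406 = 2436
  Σ(formed) = 2773 kJ
ΔH = Σ(broken) − Σ(formed) = 2476 − 2773 = −297 kJ
For 3× the reaction as written: 3 × (−297) = −891 kJ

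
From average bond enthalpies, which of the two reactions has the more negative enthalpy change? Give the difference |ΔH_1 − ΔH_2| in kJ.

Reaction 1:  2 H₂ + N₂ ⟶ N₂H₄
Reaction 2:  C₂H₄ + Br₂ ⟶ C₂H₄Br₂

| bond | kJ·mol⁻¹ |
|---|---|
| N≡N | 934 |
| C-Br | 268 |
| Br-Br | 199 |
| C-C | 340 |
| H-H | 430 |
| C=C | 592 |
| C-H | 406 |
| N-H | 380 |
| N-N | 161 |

Reaction 2, by 198 kJ

Reaction 1:
  Bonds broken (reactants):
    H-H: 2 × 430 = 860
    N≡N: 1 × 934 = 934
    Σ(broken) = 1794 kJ
  Bonds formed (products):
    N-H: 4 × 380 = 1520
    N-N: 1 × 161 = 161
    Σ(formed) = 1681 kJ
  ΔH_1 = 1794 − 1681 = +113 kJ
Reaction 2:
  Bonds broken (reactants):
    Br-Br: 1 × 199 = 199
    C-H: 4 × 406 = 1624
    C=C: 1 × 592 = 592
    Σ(broken) = 2415 kJ
  Bonds formed (products):
    C-Br: 2 × 268 = 536
    C-C: 1 × 340 = 340
    C-H: 4 × 406 = 1624
    Σ(formed) = 2500 kJ
  ΔH_2 = 2415 − 2500 = −85 kJ
ΔH_1 − ΔH_2 = +198 kJ, so reaction 2 has the more negative ΔH; |ΔH_1 − ΔH_2| = 198 kJ.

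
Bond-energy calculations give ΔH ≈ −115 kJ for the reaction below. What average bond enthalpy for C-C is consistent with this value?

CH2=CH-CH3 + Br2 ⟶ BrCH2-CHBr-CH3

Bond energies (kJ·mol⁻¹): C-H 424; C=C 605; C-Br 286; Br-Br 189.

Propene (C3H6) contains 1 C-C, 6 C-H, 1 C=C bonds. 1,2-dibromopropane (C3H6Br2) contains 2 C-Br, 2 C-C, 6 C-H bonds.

D(C-C) ≈ 337 kJ/mol

Let D be the C-C bond energy.
Σ(broken) = 1×189 + 1×D + 6×424 + 1×605 = 3338 + D
Σ(formed) = 2×286 + 2×D + 6×424 = 3116 + 2D
ΔH = Σ(broken) − Σ(formed) = (3338 + D) − (3116 + 2D) = +222 − D
Setting this equal to −115 kJ gives D = 337 kJ/mol.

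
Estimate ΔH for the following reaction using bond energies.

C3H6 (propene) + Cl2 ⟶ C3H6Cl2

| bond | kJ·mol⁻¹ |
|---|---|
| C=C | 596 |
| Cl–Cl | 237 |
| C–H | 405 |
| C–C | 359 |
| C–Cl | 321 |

Bonds broken (reactants):
  C–C: 1 × 359 = 359
  C–H: 6 × 405 = 2430
  C=C: 1 × 596 = 596
  Cl–Cl: 1 × 237 = 237
  Σ(broken) = 3622 kJ
Bonds formed (products):
  C–C: 2 × 359 = 718
  C–Cl: 2 × 321 = 642
  C–H: 6 × 405 = 2430
  Σ(formed) = 3790 kJ
ΔH = Σ(broken) − Σ(formed) = 3622 − 3790 = −168 kJ

ΔH ≈ −168 kJ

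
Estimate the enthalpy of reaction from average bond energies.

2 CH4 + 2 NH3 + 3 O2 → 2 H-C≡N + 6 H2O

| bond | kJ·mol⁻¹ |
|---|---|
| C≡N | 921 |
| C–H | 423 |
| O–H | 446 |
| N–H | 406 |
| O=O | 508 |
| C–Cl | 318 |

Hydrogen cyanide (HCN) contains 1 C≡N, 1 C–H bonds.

ΔH ≈ −696 kJ

Bonds broken (reactants):
  C–H: 8 × 423 = 3384
  N–H: 6 × 406 = 2436
  O=O: 3 × 508 = 1524
  Σ(broken) = 7344 kJ
Bonds formed (products):
  C≡N: 2 × 921 = 1842
  C–H: 2 × 423 = 846
  O–H: 12 × 446 = 5352
  Σ(formed) = 8040 kJ
ΔH = Σ(broken) − Σ(formed) = 7344 − 8040 = −696 kJ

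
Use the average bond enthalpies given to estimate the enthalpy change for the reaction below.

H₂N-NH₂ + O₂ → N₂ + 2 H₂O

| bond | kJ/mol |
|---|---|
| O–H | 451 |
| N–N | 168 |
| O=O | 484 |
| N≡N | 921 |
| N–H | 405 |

Bonds broken (reactants):
  N–H: 4 × 405 = 1620
  N–N: 1 × 168 = 168
  O=O: 1 × 484 = 484
  Σ(broken) = 2272 kJ
Bonds formed (products):
  N≡N: 1 × 921 = 921
  O–H: 4 × 451 = 1804
  Σ(formed) = 2725 kJ
ΔH = Σ(broken) − Σ(formed) = 2272 − 2725 = −453 kJ

ΔH ≈ −453 kJ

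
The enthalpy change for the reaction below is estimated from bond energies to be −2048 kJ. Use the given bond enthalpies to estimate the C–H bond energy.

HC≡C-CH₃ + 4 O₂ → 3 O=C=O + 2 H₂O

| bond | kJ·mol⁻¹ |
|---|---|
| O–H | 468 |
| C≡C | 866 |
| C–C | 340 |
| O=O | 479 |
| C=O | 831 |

D(C–H) ≈ 422 kJ/mol

Let D be the C–H bond energy.
Σ(broken) = 1×866 + 1×340 + 4×D + 4×479 = 3122 + 4D
Σ(formed) = 6×831 + 4×468 = 6858
ΔH = Σ(broken) − Σ(formed) = (3122 + 4D) − (6858) = −3736 + 4D
Setting this equal to −2048 kJ gives 4D = 1688, so D = 422 kJ/mol.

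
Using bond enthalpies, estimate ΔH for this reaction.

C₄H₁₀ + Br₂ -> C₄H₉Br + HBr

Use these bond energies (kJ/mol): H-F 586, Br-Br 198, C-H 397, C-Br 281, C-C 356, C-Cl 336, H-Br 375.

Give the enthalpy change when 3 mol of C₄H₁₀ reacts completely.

Bonds broken (reactants):
  Br-Br: 1 × 198 = 198
  C-C: 3 × 356 = 1068
  C-H: 10 × 397 = 3970
  Σ(broken) = 5236 kJ
Bonds formed (products):
  C-Br: 1 × 281 = 281
  C-C: 3 × 356 = 1068
  C-H: 9 × 397 = 3573
  H-Br: 1 × 375 = 375
  Σ(formed) = 5297 kJ
ΔH = Σ(broken) − Σ(formed) = 5236 − 5297 = −61 kJ
For 3× the reaction as written: 3 × (−61) = −183 kJ

ΔH = −183 kJ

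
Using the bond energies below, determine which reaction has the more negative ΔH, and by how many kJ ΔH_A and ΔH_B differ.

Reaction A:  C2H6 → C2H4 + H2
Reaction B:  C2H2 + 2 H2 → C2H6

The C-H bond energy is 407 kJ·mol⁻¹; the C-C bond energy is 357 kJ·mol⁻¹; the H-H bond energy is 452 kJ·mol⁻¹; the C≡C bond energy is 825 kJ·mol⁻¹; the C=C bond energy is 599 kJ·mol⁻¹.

Reaction A:
  Bonds broken (reactants):
    C-C: 1 × 357 = 357
    C-H: 6 × 407 = 2442
    Σ(broken) = 2799 kJ
  Bonds formed (products):
    C-H: 4 × 407 = 1628
    C=C: 1 × 599 = 599
    H-H: 1 × 452 = 452
    Σ(formed) = 2679 kJ
  ΔH_A = 2799 − 2679 = +120 kJ
Reaction B:
  Bonds broken (reactants):
    C≡C: 1 × 825 = 825
    C-H: 2 × 407 = 814
    H-H: 2 × 452 = 904
    Σ(broken) = 2543 kJ
  Bonds formed (products):
    C-C: 1 × 357 = 357
    C-H: 6 × 407 = 2442
    Σ(formed) = 2799 kJ
  ΔH_B = 2543 − 2799 = −256 kJ
ΔH_A − ΔH_B = +376 kJ, so reaction B has the more negative ΔH; |ΔH_A − ΔH_B| = 376 kJ.

Reaction B, by 376 kJ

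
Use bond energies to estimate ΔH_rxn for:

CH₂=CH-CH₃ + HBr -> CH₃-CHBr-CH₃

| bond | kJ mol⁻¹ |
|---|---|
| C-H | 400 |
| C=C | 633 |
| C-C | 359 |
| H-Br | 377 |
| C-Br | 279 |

ΔH ≈ −28 kJ

Bonds broken (reactants):
  C-C: 1 × 359 = 359
  C-H: 6 × 400 = 2400
  C=C: 1 × 633 = 633
  H-Br: 1 × 377 = 377
  Σ(broken) = 3769 kJ
Bonds formed (products):
  C-Br: 1 × 279 = 279
  C-C: 2 × 359 = 718
  C-H: 7 × 400 = 2800
  Σ(formed) = 3797 kJ
ΔH = Σ(broken) − Σ(formed) = 3769 − 3797 = −28 kJ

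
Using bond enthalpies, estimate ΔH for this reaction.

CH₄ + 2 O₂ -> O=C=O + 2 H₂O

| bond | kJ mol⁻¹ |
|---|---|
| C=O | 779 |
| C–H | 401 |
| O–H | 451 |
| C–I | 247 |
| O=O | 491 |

ΔH ≈ −776 kJ

Bonds broken (reactants):
  C–H: 4 × 401 = 1604
  O=O: 2 × 491 = 982
  Σ(broken) = 2586 kJ
Bonds formed (products):
  C=O: 2 × 779 = 1558
  O–H: 4 × 451 = 1804
  Σ(formed) = 3362 kJ
ΔH = Σ(broken) − Σ(formed) = 2586 − 3362 = −776 kJ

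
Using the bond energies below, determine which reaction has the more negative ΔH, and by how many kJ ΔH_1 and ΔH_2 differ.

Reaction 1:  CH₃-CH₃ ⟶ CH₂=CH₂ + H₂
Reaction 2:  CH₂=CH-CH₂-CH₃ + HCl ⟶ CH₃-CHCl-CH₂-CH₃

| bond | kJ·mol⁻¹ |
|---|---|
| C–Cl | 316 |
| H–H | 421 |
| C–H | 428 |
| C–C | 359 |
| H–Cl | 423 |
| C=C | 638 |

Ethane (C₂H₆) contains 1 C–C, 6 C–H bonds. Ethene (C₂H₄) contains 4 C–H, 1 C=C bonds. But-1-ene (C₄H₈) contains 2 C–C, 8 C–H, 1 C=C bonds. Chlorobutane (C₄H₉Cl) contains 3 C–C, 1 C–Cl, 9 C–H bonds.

Reaction 1:
  Bonds broken (reactants):
    C–C: 1 × 359 = 359
    C–H: 6 × 428 = 2568
    Σ(broken) = 2927 kJ
  Bonds formed (products):
    C–H: 4 × 428 = 1712
    C=C: 1 × 638 = 638
    H–H: 1 × 421 = 421
    Σ(formed) = 2771 kJ
  ΔH_1 = 2927 − 2771 = +156 kJ
Reaction 2:
  Bonds broken (reactants):
    C–C: 2 × 359 = 718
    C–H: 8 × 428 = 3424
    C=C: 1 × 638 = 638
    H–Cl: 1 × 423 = 423
    Σ(broken) = 5203 kJ
  Bonds formed (products):
    C–C: 3 × 359 = 1077
    C–Cl: 1 × 316 = 316
    C–H: 9 × 428 = 3852
    Σ(formed) = 5245 kJ
  ΔH_2 = 5203 − 5245 = −42 kJ
ΔH_1 − ΔH_2 = +198 kJ, so reaction 2 has the more negative ΔH; |ΔH_1 − ΔH_2| = 198 kJ.

Reaction 2, by 198 kJ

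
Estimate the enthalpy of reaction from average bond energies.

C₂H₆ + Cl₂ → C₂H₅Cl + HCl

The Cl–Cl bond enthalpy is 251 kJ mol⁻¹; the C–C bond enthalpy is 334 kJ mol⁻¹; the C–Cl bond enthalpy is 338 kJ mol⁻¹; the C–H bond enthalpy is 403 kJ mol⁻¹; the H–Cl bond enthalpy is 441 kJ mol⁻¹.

ΔH ≈ −125 kJ

Bonds broken (reactants):
  C–C: 1 × 334 = 334
  C–H: 6 × 403 = 2418
  Cl–Cl: 1 × 251 = 251
  Σ(broken) = 3003 kJ
Bonds formed (products):
  C–C: 1 × 334 = 334
  C–Cl: 1 × 338 = 338
  C–H: 5 × 403 = 2015
  H–Cl: 1 × 441 = 441
  Σ(formed) = 3128 kJ
ΔH = Σ(broken) − Σ(formed) = 3003 − 3128 = −125 kJ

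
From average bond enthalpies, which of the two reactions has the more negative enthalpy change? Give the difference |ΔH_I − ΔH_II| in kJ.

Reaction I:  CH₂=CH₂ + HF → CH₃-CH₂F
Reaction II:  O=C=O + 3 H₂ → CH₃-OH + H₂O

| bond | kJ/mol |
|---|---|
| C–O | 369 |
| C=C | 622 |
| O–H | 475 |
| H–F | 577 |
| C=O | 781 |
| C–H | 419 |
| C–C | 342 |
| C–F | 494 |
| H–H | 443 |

Reaction II, by 104 kJ

Reaction I:
  Bonds broken (reactants):
    C–H: 4 × 419 = 1676
    C=C: 1 × 622 = 622
    H–F: 1 × 577 = 577
    Σ(broken) = 2875 kJ
  Bonds formed (products):
    C–C: 1 × 342 = 342
    C–F: 1 × 494 = 494
    C–H: 5 × 419 = 2095
    Σ(formed) = 2931 kJ
  ΔH_I = 2875 − 2931 = −56 kJ
Reaction II:
  Bonds broken (reactants):
    C=O: 2 × 781 = 1562
    H–H: 3 × 443 = 1329
    Σ(broken) = 2891 kJ
  Bonds formed (products):
    C–H: 3 × 419 = 1257
    C–O: 1 × 369 = 369
    O–H: 3 × 475 = 1425
    Σ(formed) = 3051 kJ
  ΔH_II = 2891 − 3051 = −160 kJ
ΔH_I − ΔH_II = +104 kJ, so reaction II has the more negative ΔH; |ΔH_I − ΔH_II| = 104 kJ.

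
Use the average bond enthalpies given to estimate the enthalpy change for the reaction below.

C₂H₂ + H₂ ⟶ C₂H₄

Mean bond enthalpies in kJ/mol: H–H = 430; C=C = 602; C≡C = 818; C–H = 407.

Bonds broken (reactants):
  C≡C: 1 × 818 = 818
  C–H: 2 × 407 = 814
  H–H: 1 × 430 = 430
  Σ(broken) = 2062 kJ
Bonds formed (products):
  C–H: 4 × 407 = 1628
  C=C: 1 × 602 = 602
  Σ(formed) = 2230 kJ
ΔH = Σ(broken) − Σ(formed) = 2062 − 2230 = −168 kJ

ΔH ≈ −168 kJ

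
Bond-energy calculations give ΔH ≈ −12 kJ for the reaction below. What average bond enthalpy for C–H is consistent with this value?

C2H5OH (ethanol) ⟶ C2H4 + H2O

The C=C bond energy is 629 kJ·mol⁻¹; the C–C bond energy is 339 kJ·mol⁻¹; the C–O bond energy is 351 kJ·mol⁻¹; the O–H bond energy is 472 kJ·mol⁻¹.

D(C–H) ≈ 399 kJ/mol

Let D be the C–H bond energy.
Σ(broken) = 1×339 + 5×D + 1×351 + 1×472 = 1162 + 5D
Σ(formed) = 4×D + 1×629 + 2×472 = 1573 + 4D
ΔH = Σ(broken) − Σ(formed) = (1162 + 5D) − (1573 + 4D) = −411 + D
Setting this equal to −12 kJ gives D = 399 kJ/mol.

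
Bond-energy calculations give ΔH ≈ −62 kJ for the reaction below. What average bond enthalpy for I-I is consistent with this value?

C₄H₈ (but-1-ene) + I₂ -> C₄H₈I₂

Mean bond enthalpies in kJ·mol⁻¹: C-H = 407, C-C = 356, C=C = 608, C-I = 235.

D(I-I) ≈ 156 kJ/mol

Let D be the I-I bond energy.
Σ(broken) = 2×356 + 8×407 + 1×608 + 1×D = 4576 + D
Σ(formed) = 3×356 + 8×407 + 2×235 = 4794
ΔH = Σ(broken) − Σ(formed) = (4576 + D) − (4794) = −218 + D
Setting this equal to −62 kJ gives D = 156 kJ/mol.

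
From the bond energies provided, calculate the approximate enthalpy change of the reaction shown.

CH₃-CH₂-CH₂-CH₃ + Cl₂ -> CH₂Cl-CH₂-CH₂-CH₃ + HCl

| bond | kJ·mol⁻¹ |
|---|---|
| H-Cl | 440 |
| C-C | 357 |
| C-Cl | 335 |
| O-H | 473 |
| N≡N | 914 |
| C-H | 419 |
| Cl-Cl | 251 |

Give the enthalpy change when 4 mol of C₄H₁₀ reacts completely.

Bonds broken (reactants):
  C-C: 3 × 357 = 1071
  C-H: 10 × 419 = 4190
  Cl-Cl: 1 × 251 = 251
  Σ(broken) = 5512 kJ
Bonds formed (products):
  C-C: 3 × 357 = 1071
  C-Cl: 1 × 335 = 335
  C-H: 9 × 419 = 3771
  H-Cl: 1 × 440 = 440
  Σ(formed) = 5617 kJ
ΔH = Σ(broken) − Σ(formed) = 5512 − 5617 = −105 kJ
For 4× the reaction as written: 4 × (−105) = −420 kJ

ΔH = −420 kJ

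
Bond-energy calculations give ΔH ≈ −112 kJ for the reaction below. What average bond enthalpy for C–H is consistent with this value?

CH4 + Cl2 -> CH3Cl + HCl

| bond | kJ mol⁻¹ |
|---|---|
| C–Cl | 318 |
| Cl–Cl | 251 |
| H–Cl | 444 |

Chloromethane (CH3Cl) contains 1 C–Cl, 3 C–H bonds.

D(C–H) ≈ 399 kJ/mol

Let D be the C–H bond energy.
Σ(broken) = 4×D + 1×251 = 251 + 4D
Σ(formed) = 1×318 + 3×D + 1×444 = 762 + 3D
ΔH = Σ(broken) − Σ(formed) = (251 + 4D) − (762 + 3D) = −511 + D
Setting this equal to −112 kJ gives D = 399 kJ/mol.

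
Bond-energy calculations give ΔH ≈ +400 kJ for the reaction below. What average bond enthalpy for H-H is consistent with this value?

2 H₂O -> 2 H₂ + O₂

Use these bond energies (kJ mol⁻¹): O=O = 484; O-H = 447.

Let D be the H-H bond energy.
Σ(broken) = 4×447 = 1788
Σ(formed) = 2×D + 1×484 = 484 + 2D
ΔH = Σ(broken) − Σ(formed) = (1788) − (484 + 2D) = +1304 − 2D
Setting this equal to +400 kJ gives 2D = 904, so D = 452 kJ/mol.

D(H-H) ≈ 452 kJ/mol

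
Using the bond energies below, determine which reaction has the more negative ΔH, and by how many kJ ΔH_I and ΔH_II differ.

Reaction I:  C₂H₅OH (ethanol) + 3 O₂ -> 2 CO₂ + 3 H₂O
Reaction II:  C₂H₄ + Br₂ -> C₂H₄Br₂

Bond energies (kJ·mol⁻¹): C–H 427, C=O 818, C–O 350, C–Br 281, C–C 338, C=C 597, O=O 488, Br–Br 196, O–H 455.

Reaction I:
  Bonds broken (reactants):
    C–C: 1 × 338 = 338
    C–H: 5 × 427 = 2135
    C–O: 1 × 350 = 350
    O–H: 1 × 455 = 455
    O=O: 3 × 488 = 1464
    Σ(broken) = 4742 kJ
  Bonds formed (products):
    C=O: 4 × 818 = 3272
    O–H: 6 × 455 = 2730
    Σ(formed) = 6002 kJ
  ΔH_I = 4742 − 6002 = −1260 kJ
Reaction II:
  Bonds broken (reactants):
    Br–Br: 1 × 196 = 196
    C–H: 4 × 427 = 1708
    C=C: 1 × 597 = 597
    Σ(broken) = 2501 kJ
  Bonds formed (products):
    C–Br: 2 × 281 = 562
    C–C: 1 × 338 = 338
    C–H: 4 × 427 = 1708
    Σ(formed) = 2608 kJ
  ΔH_II = 2501 − 2608 = −107 kJ
ΔH_I − ΔH_II = −1153 kJ, so reaction I has the more negative ΔH; |ΔH_I − ΔH_II| = 1153 kJ.

Reaction I, by 1153 kJ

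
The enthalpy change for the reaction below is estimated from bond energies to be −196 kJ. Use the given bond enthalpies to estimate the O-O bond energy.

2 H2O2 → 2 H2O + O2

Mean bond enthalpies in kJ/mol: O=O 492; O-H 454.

Let D be the O-O bond energy.
Σ(broken) = 4×454 + 2×D = 1816 + 2D
Σ(formed) = 4×454 + 1×492 = 2308
ΔH = Σ(broken) − Σ(formed) = (1816 + 2D) − (2308) = −492 + 2D
Setting this equal to −196 kJ gives 2D = 296, so D = 148 kJ/mol.

D(O-O) ≈ 148 kJ/mol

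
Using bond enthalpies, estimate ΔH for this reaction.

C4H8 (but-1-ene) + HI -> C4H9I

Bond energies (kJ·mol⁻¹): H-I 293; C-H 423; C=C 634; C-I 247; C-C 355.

ΔH ≈ −98 kJ

Bonds broken (reactants):
  C-C: 2 × 355 = 710
  C-H: 8 × 423 = 3384
  C=C: 1 × 634 = 634
  H-I: 1 × 293 = 293
  Σ(broken) = 5021 kJ
Bonds formed (products):
  C-C: 3 × 355 = 1065
  C-H: 9 × 423 = 3807
  C-I: 1 × 247 = 247
  Σ(formed) = 5119 kJ
ΔH = Σ(broken) − Σ(formed) = 5021 − 5119 = −98 kJ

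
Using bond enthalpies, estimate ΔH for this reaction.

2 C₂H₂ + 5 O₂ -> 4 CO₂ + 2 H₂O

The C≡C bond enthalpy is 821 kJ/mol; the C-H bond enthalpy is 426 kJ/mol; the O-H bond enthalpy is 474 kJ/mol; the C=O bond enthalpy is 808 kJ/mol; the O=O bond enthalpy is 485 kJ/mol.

Bonds broken (reactants):
  C≡C: 2 × 821 = 1642
  C-H: 4 × 426 = 1704
  O=O: 5 × 485 = 2425
  Σ(broken) = 5771 kJ
Bonds formed (products):
  C=O: 8 × 808 = 6464
  O-H: 4 × 474 = 1896
  Σ(formed) = 8360 kJ
ΔH = Σ(broken) − Σ(formed) = 5771 − 8360 = −2589 kJ

ΔH ≈ −2589 kJ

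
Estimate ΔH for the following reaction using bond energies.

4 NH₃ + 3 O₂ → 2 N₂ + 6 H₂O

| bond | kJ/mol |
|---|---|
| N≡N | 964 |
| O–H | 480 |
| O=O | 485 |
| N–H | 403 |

ΔH ≈ −1397 kJ

Bonds broken (reactants):
  N–H: 12 × 403 = 4836
  O=O: 3 × 485 = 1455
  Σ(broken) = 6291 kJ
Bonds formed (products):
  N≡N: 2 × 964 = 1928
  O–H: 12 × 480 = 5760
  Σ(formed) = 7688 kJ
ΔH = Σ(broken) − Σ(formed) = 6291 − 7688 = −1397 kJ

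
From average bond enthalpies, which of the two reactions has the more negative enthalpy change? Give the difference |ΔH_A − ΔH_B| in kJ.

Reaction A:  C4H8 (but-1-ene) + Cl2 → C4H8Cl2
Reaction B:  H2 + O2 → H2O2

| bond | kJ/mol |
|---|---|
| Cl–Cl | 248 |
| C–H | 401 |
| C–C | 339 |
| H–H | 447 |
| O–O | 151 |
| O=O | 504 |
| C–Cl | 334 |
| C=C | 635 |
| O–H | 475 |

Reaction B, by 26 kJ

Reaction A:
  Bonds broken (reactants):
    C–C: 2 × 339 = 678
    C–H: 8 × 401 = 3208
    C=C: 1 × 635 = 635
    Cl–Cl: 1 × 248 = 248
    Σ(broken) = 4769 kJ
  Bonds formed (products):
    C–C: 3 × 339 = 1017
    C–Cl: 2 × 334 = 668
    C–H: 8 × 401 = 3208
    Σ(formed) = 4893 kJ
  ΔH_A = 4769 − 4893 = −124 kJ
Reaction B:
  Bonds broken (reactants):
    H–H: 1 × 447 = 447
    O=O: 1 × 504 = 504
    Σ(broken) = 951 kJ
  Bonds formed (products):
    O–H: 2 × 475 = 950
    O–O: 1 × 151 = 151
    Σ(formed) = 1101 kJ
  ΔH_B = 951 − 1101 = −150 kJ
ΔH_A − ΔH_B = +26 kJ, so reaction B has the more negative ΔH; |ΔH_A − ΔH_B| = 26 kJ.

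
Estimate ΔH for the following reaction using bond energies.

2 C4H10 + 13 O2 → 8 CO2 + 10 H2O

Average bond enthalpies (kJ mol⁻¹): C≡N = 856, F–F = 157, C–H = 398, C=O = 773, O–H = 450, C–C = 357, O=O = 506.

ΔH ≈ −4688 kJ

Bonds broken (reactants):
  C–C: 6 × 357 = 2142
  C–H: 20 × 398 = 7960
  O=O: 13 × 506 = 6578
  Σ(broken) = 16680 kJ
Bonds formed (products):
  C=O: 16 × 773 = 12368
  O–H: 20 × 450 = 9000
  Σ(formed) = 21368 kJ
ΔH = Σ(broken) − Σ(formed) = 16680 − 21368 = −4688 kJ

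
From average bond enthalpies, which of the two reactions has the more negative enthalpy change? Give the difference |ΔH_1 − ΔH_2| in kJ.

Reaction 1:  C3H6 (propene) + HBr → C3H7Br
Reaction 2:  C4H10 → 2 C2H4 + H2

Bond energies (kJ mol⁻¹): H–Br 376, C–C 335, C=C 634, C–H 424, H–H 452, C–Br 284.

Reaction 1:
  Bonds broken (reactants):
    C–C: 1 × 335 = 335
    C–H: 6 × 424 = 2544
    C=C: 1 × 634 = 634
    H–Br: 1 × 376 = 376
    Σ(broken) = 3889 kJ
  Bonds formed (products):
    C–Br: 1 × 284 = 284
    C–C: 2 × 335 = 670
    C–H: 7 × 424 = 2968
    Σ(formed) = 3922 kJ
  ΔH_1 = 3889 − 3922 = −33 kJ
Reaction 2:
  Bonds broken (reactants):
    C–C: 3 × 335 = 1005
    C–H: 10 × 424 = 4240
    Σ(broken) = 5245 kJ
  Bonds formed (products):
    C–H: 8 × 424 = 3392
    C=C: 2 × 634 = 1268
    H–H: 1 × 452 = 452
    Σ(formed) = 5112 kJ
  ΔH_2 = 5245 − 5112 = +133 kJ
ΔH_1 − ΔH_2 = −166 kJ, so reaction 1 has the more negative ΔH; |ΔH_1 − ΔH_2| = 166 kJ.

Reaction 1, by 166 kJ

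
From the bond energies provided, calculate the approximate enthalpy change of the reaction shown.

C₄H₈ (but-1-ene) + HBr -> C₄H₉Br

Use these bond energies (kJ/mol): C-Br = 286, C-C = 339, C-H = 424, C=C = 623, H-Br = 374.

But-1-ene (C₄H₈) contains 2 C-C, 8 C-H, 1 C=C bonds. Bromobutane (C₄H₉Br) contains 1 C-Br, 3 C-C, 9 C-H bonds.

Bonds broken (reactants):
  C-C: 2 × 339 = 678
  C-H: 8 × 424 = 3392
  C=C: 1 × 623 = 623
  H-Br: 1 × 374 = 374
  Σ(broken) = 5067 kJ
Bonds formed (products):
  C-Br: 1 × 286 = 286
  C-C: 3 × 339 = 1017
  C-H: 9 × 424 = 3816
  Σ(formed) = 5119 kJ
ΔH = Σ(broken) − Σ(formed) = 5067 − 5119 = −52 kJ

ΔH ≈ −52 kJ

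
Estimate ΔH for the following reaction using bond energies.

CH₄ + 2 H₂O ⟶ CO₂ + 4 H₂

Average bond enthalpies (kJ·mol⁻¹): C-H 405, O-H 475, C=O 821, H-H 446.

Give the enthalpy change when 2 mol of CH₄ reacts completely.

Bonds broken (reactants):
  C-H: 4 × 405 = 1620
  O-H: 4 × 475 = 1900
  Σ(broken) = 3520 kJ
Bonds formed (products):
  C=O: 2 × 821 = 1642
  H-H: 4 × 446 = 1784
  Σ(formed) = 3426 kJ
ΔH = Σ(broken) − Σ(formed) = 3520 − 3426 = +94 kJ
For 2× the reaction as written: 2 × (+94) = +188 kJ

ΔH = +188 kJ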